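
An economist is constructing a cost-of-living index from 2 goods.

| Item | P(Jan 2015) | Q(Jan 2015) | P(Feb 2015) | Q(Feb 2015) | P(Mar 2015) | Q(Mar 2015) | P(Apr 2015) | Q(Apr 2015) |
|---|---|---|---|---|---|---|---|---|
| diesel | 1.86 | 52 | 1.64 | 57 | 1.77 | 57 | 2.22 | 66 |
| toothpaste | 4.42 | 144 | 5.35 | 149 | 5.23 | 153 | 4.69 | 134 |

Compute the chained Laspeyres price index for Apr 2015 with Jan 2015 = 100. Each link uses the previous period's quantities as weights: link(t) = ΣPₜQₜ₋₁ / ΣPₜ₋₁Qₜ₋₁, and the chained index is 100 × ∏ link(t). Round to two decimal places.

108.04

Link Jan 2015→Feb 2015:
ΣP(Feb 2015)Q(Jan 2015) = 1.64×52 + 5.35×144 = 85.28 + 770.4 = 855.68
ΣP(Jan 2015)Q(Jan 2015) = 1.86×52 + 4.42×144 = 96.72 + 636.48 = 733.2
link = 855.68/733.2 = 1.167049
Link Feb 2015→Mar 2015:
ΣP(Mar 2015)Q(Feb 2015) = 1.77×57 + 5.23×149 = 100.89 + 779.27 = 880.16
ΣP(Feb 2015)Q(Feb 2015) = 1.64×57 + 5.35×149 = 93.48 + 797.15 = 890.63
link = 880.16/890.63 = 0.988244
Link Mar 2015→Apr 2015:
ΣP(Apr 2015)Q(Mar 2015) = 2.22×57 + 4.69×153 = 126.54 + 717.57 = 844.11
ΣP(Mar 2015)Q(Mar 2015) = 1.77×57 + 5.23×153 = 100.89 + 800.19 = 901.08
link = 844.11/901.08 = 0.936776
Chained index = 100 × 1.167049 × 0.988244 × 0.936776 = 108.0411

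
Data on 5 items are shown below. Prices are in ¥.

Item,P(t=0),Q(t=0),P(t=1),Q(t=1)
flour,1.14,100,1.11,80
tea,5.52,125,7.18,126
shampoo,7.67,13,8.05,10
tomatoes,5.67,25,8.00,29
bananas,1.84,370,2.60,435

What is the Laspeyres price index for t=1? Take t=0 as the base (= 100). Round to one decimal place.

131.8

Laspeyres price index uses base-period quantities as weights.
ΣP(t=1)·Q(t=0) = 1.11×100 + 7.18×125 + 8.05×13 + 8.00×25 + 2.60×370 = 111 + 897.5 + 104.65 + 200 + 962 = 2275.15
ΣP(t=0)·Q(t=0) = 1.14×100 + 5.52×125 + 7.67×13 + 5.67×25 + 1.84×370 = 114 + 690 + 99.71 + 141.75 + 680.8 = 1726.26
Index = 2275.15 / 1726.26 × 100 = 131.7965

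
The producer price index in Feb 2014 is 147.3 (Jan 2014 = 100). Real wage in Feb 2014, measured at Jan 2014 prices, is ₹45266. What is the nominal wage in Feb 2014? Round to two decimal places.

Nominal = Real × (Index/100) = 45266 × (147.3/100)
        = 45266 × 1.473 = 66676.8180

66676.82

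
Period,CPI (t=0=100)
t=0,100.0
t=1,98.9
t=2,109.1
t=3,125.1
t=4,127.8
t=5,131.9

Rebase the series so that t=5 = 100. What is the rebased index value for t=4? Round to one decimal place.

96.9

Rebased(t=4) = 127.8 / 131.9 × 100 = 96.8916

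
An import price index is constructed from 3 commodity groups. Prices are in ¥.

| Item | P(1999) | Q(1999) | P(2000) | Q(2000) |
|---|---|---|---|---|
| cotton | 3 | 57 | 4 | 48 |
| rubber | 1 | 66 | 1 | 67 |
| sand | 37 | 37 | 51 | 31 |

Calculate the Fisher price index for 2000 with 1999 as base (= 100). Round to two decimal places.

Laspeyres component (base-period weights):
ΣP(2000)Q(1999) = 4×57 + 1×66 + 51×37 = 228 + 66 + 1887 = 2181
ΣP(1999)Q(1999) = 3×57 + 1×66 + 37×37 = 171 + 66 + 1369 = 1606
L = 2181 / 1606 × 100 = 135.8032
Paasche component (current-period weights):
ΣP(2000)Q(2000) = 4×48 + 1×67 + 51×31 = 192 + 67 + 1581 = 1840
ΣP(1999)Q(2000) = 3×48 + 1×67 + 37×31 = 144 + 67 + 1147 = 1358
P = 1840 / 1358 × 100 = 135.4934
Fisher = √(L × P) = √(135.8032 × 135.4934) = 135.6482

135.65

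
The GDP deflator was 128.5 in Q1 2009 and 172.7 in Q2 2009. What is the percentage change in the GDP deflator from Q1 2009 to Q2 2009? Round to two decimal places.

34.40%

Change = (172.7 − 128.5) / 128.5 × 100
       = 44.2 / 128.5 × 100 = 34.3969%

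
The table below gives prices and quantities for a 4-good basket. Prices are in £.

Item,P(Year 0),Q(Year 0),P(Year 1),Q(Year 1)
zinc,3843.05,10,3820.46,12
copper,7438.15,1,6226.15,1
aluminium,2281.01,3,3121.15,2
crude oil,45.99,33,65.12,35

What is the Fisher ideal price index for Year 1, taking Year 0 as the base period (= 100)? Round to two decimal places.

102.30

Laspeyres component (base-period weights):
ΣP(Year 1)Q(Year 0) = 3820.46×10 + 6226.15×1 + 3121.15×3 + 65.12×33 = 38204.6 + 6226.15 + 9363.45 + 2148.96 = 55943.16
ΣP(Year 0)Q(Year 0) = 3843.05×10 + 7438.15×1 + 2281.01×3 + 45.99×33 = 38430.5 + 7438.15 + 6843.03 + 1517.67 = 54229.35
L = 55943.16 / 54229.35 × 100 = 103.1603
Paasche component (current-period weights):
ΣP(Year 1)Q(Year 1) = 3820.46×12 + 6226.15×1 + 3121.15×2 + 65.12×35 = 45845.52 + 6226.15 + 6242.3 + 2279.2 = 60593.17
ΣP(Year 0)Q(Year 1) = 3843.05×12 + 7438.15×1 + 2281.01×2 + 45.99×35 = 46116.6 + 7438.15 + 4562.02 + 1609.65 = 59726.42
P = 60593.17 / 59726.42 × 100 = 101.4512
Fisher = √(L × P) = √(103.1603 × 101.4512) = 102.3022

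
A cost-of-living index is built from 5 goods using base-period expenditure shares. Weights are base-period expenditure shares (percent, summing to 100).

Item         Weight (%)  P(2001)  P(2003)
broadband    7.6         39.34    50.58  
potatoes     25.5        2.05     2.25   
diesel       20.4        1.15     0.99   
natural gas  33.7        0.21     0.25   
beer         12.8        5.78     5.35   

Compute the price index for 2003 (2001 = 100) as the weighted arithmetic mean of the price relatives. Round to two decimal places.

107.29

broadband: 7.6 × (50.58/39.34) = 7.6 × 1.285714 = 9.7714
potatoes: 25.5 × (2.25/2.05) = 25.5 × 1.097561 = 27.9878
diesel: 20.4 × (0.99/1.15) = 20.4 × 0.860870 = 17.5617
natural gas: 33.7 × (0.25/0.21) = 33.7 × 1.190476 = 40.1190
beer: 12.8 × (5.35/5.78) = 12.8 × 0.925606 = 11.8478
Index = Σ wᵢ·(p₁ᵢ/p₀ᵢ) = 9.7714 + 27.9878 + 17.5617 + 40.1190 + 11.8478 = 107.2878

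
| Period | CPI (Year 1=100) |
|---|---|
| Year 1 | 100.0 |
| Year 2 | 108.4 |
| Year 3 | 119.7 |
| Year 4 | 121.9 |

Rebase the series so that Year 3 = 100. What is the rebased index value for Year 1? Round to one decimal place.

Rebased(Year 1) = 100.0 / 119.7 × 100 = 83.5422

83.5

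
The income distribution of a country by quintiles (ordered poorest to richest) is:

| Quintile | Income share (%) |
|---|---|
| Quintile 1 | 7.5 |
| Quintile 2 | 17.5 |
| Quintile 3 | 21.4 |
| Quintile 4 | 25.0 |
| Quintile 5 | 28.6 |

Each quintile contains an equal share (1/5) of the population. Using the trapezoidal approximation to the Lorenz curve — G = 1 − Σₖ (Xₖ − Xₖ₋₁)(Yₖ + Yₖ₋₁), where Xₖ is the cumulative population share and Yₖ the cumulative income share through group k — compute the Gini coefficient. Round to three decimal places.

0.199

Cumulative income shares Yₖ: 0.0750, 0.2500, 0.4640, 0.7140, 1.0000
Σ (Xₖ−Xₖ₋₁)(Yₖ+Yₖ₋₁) = (1/5)(0.0750+0.0000) + (1/5)(0.2500+0.0750) + (1/5)(0.4640+0.2500) + (1/5)(0.7140+0.4640) + (1/5)(1.0000+0.7140)
  = 0.0150 + 0.0650 + 0.1428 + 0.2356 + 0.3428 = 0.8012
G = 1 − 0.8012 = 0.1988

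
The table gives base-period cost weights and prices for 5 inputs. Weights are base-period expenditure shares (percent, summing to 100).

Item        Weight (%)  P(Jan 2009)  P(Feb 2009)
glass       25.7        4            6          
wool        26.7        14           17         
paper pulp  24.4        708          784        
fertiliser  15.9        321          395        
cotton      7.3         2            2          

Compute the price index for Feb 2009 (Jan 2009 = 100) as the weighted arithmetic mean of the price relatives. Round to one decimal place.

glass: 25.7 × (6/4) = 25.7 × 1.500000 = 38.5500
wool: 26.7 × (17/14) = 26.7 × 1.214286 = 32.4214
paper pulp: 24.4 × (784/708) = 24.4 × 1.107345 = 27.0192
fertiliser: 15.9 × (395/321) = 15.9 × 1.230530 = 19.5654
cotton: 7.3 × (2/2) = 7.3 × 1.000000 = 7.3000
Index = Σ wᵢ·(p₁ᵢ/p₀ᵢ) = 38.5500 + 32.4214 + 27.0192 + 19.5654 + 7.3000 = 124.8561

124.9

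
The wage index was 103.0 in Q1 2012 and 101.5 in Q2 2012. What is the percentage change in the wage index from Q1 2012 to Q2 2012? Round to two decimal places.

-1.46%

Change = (101.5 − 103.0) / 103.0 × 100
       = -1.5 / 103.0 × 100 = -1.4563%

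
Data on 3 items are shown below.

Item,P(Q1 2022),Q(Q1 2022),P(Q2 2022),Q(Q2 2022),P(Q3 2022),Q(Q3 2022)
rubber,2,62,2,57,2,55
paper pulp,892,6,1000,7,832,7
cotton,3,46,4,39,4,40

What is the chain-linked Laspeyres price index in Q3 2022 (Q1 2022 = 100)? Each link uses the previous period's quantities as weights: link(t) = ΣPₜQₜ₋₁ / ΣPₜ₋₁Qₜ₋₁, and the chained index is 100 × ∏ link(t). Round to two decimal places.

Link Q1 2022→Q2 2022:
ΣP(Q2 2022)Q(Q1 2022) = 2×62 + 1000×6 + 4×46 = 124 + 6000 + 184 = 6308
ΣP(Q1 2022)Q(Q1 2022) = 2×62 + 892×6 + 3×46 = 124 + 5352 + 138 = 5614
link = 6308/5614 = 1.123620
Link Q2 2022→Q3 2022:
ΣP(Q3 2022)Q(Q2 2022) = 2×57 + 832×7 + 4×39 = 114 + 5824 + 156 = 6094
ΣP(Q2 2022)Q(Q2 2022) = 2×57 + 1000×7 + 4×39 = 114 + 7000 + 156 = 7270
link = 6094/7270 = 0.838239
Chained index = 100 × 1.123620 × 0.838239 = 94.1862

94.19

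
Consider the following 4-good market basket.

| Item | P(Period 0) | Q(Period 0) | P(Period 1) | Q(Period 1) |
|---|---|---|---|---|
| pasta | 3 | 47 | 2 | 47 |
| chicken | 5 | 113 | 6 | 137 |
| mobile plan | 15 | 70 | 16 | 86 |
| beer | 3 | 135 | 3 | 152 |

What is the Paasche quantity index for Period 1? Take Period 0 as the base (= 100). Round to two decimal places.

119.63

Paasche quantity index uses current-period prices as weights.
ΣP(Period 1)·Q(Period 1) = 2×47 + 6×137 + 16×86 + 3×152 = 94 + 822 + 1376 + 456 = 2748
ΣP(Period 1)·Q(Period 0) = 2×47 + 6×113 + 16×70 + 3×135 = 94 + 678 + 1120 + 405 = 2297
Index = 2748 / 2297 × 100 = 119.6343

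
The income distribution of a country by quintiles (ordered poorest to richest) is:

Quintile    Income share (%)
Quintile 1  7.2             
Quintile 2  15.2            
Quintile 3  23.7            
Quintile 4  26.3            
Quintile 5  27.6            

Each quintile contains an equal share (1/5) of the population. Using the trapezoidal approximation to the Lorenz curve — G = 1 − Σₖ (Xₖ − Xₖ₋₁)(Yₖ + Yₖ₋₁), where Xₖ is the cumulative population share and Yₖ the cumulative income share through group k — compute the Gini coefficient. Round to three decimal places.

Cumulative income shares Yₖ: 0.0720, 0.2240, 0.4610, 0.7240, 1.0000
Σ (Xₖ−Xₖ₋₁)(Yₖ+Yₖ₋₁) = (1/5)(0.0720+0.0000) + (1/5)(0.2240+0.0720) + (1/5)(0.4610+0.2240) + (1/5)(0.7240+0.4610) + (1/5)(1.0000+0.7240)
  = 0.0144 + 0.0592 + 0.1370 + 0.2370 + 0.3448 = 0.7924
G = 1 − 0.7924 = 0.2076

0.208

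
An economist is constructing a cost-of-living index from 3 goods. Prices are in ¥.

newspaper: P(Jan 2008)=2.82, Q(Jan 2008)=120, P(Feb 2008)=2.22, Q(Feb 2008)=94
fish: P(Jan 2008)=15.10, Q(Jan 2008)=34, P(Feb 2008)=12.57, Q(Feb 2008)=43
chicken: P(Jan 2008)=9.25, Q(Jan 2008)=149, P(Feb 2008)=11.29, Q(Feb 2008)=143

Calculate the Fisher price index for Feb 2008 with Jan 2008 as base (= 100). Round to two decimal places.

106.10

Laspeyres component (base-period weights):
ΣP(Feb 2008)Q(Jan 2008) = 2.22×120 + 12.57×34 + 11.29×149 = 266.4 + 427.38 + 1682.21 = 2375.99
ΣP(Jan 2008)Q(Jan 2008) = 2.82×120 + 15.10×34 + 9.25×149 = 338.4 + 513.4 + 1378.25 = 2230.05
L = 2375.99 / 2230.05 × 100 = 106.5442
Paasche component (current-period weights):
ΣP(Feb 2008)Q(Feb 2008) = 2.22×94 + 12.57×43 + 11.29×143 = 208.68 + 540.51 + 1614.47 = 2363.66
ΣP(Jan 2008)Q(Feb 2008) = 2.82×94 + 15.10×43 + 9.25×143 = 265.08 + 649.3 + 1322.75 = 2237.13
P = 2363.66 / 2237.13 × 100 = 105.6559
Fisher = √(L × P) = √(106.5442 × 105.6559) = 106.0991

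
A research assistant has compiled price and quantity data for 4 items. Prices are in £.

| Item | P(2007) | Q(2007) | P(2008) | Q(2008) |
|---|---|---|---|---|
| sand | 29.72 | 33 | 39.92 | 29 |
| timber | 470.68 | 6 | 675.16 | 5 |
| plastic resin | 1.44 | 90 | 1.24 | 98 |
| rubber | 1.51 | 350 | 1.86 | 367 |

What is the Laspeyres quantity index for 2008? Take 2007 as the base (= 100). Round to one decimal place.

87.6

Laspeyres quantity index uses base-period prices as weights.
ΣP(2007)·Q(2008) = 29.72×29 + 470.68×5 + 1.44×98 + 1.51×367 = 861.88 + 2353.4 + 141.12 + 554.17 = 3910.57
ΣP(2007)·Q(2007) = 29.72×33 + 470.68×6 + 1.44×90 + 1.51×350 = 980.76 + 2824.08 + 129.6 + 528.5 = 4462.94
Index = 3910.57 / 4462.94 × 100 = 87.6232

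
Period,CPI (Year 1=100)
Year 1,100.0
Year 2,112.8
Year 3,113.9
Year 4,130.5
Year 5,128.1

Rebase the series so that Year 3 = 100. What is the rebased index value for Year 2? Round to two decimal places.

99.03

Rebased(Year 2) = 112.8 / 113.9 × 100 = 99.0342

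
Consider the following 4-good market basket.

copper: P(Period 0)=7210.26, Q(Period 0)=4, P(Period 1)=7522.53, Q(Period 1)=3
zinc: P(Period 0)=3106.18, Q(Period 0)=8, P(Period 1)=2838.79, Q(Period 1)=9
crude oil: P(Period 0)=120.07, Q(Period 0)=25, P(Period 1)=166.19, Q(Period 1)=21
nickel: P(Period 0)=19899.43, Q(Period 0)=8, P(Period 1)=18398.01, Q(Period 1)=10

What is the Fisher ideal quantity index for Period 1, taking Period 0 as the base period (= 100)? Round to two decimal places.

115.86

Laspeyres component (base-period weights):
ΣP(Period 0)Q(Period 1) = 7210.26×3 + 3106.18×9 + 120.07×21 + 19899.43×10 = 21630.78 + 27955.62 + 2521.47 + 198994.3 = 251102.17
ΣP(Period 0)Q(Period 0) = 7210.26×4 + 3106.18×8 + 120.07×25 + 19899.43×8 = 28841.04 + 24849.44 + 3001.75 + 159195.44 = 215887.67
L = 251102.17 / 215887.67 × 100 = 116.3115
Paasche component (current-period weights):
ΣP(Period 1)Q(Period 1) = 7522.53×3 + 2838.79×9 + 166.19×21 + 18398.01×10 = 22567.59 + 25549.11 + 3489.99 + 183980.1 = 235586.79
ΣP(Period 1)Q(Period 0) = 7522.53×4 + 2838.79×8 + 166.19×25 + 18398.01×8 = 30090.12 + 22710.32 + 4154.75 + 147184.08 = 204139.27
P = 235586.79 / 204139.27 × 100 = 115.4049
Fisher = √(L × P) = √(116.3115 × 115.4049) = 115.8573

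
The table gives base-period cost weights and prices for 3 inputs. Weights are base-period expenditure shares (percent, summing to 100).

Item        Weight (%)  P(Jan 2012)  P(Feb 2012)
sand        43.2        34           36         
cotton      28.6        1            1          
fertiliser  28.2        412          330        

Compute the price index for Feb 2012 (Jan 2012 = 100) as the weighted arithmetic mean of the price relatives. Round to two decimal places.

sand: 43.2 × (36/34) = 43.2 × 1.058824 = 45.7412
cotton: 28.6 × (1/1) = 28.6 × 1.000000 = 28.6000
fertiliser: 28.2 × (330/412) = 28.2 × 0.800971 = 22.5874
Index = Σ wᵢ·(p₁ᵢ/p₀ᵢ) = 45.7412 + 28.6000 + 22.5874 = 96.9286

96.93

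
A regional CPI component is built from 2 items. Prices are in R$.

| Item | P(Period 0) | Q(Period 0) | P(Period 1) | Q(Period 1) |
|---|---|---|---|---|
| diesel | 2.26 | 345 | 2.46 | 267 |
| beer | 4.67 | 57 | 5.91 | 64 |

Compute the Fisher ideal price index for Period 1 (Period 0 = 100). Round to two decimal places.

114.03

Laspeyres component (base-period weights):
ΣP(Period 1)Q(Period 0) = 2.46×345 + 5.91×57 = 848.7 + 336.87 = 1185.57
ΣP(Period 0)Q(Period 0) = 2.26×345 + 4.67×57 = 779.7 + 266.19 = 1045.89
L = 1185.57 / 1045.89 × 100 = 113.3551
Paasche component (current-period weights):
ΣP(Period 1)Q(Period 1) = 2.46×267 + 5.91×64 = 656.82 + 378.24 = 1035.06
ΣP(Period 0)Q(Period 1) = 2.26×267 + 4.67×64 = 603.42 + 298.88 = 902.3
P = 1035.06 / 902.3 × 100 = 114.7135
Fisher = √(L × P) = √(113.3551 × 114.7135) = 114.0323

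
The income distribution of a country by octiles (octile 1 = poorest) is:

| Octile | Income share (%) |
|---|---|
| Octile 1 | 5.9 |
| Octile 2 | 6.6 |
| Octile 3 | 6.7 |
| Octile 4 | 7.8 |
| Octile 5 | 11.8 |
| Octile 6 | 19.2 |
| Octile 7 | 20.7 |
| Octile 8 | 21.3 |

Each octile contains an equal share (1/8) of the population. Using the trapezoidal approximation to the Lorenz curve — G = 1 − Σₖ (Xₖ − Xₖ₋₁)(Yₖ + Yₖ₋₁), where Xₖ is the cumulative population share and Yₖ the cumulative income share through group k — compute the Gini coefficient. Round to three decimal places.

0.275

Cumulative income shares Yₖ: 0.0590, 0.1250, 0.1920, 0.2700, 0.3880, 0.5800, 0.7870, 1.0000
Σ (Xₖ−Xₖ₋₁)(Yₖ+Yₖ₋₁) = (1/8)(0.0590+0.0000) + (1/8)(0.1250+0.0590) + (1/8)(0.1920+0.1250) + (1/8)(0.2700+0.1920) + (1/8)(0.3880+0.2700) + (1/8)(0.5800+0.3880) + (1/8)(0.7870+0.5800) + (1/8)(1.0000+0.7870)
  = 0.0074 + 0.0230 + 0.0396 + 0.0578 + 0.0823 + 0.1210 + 0.1709 + 0.2234 = 0.7253
G = 1 − 0.7253 = 0.2747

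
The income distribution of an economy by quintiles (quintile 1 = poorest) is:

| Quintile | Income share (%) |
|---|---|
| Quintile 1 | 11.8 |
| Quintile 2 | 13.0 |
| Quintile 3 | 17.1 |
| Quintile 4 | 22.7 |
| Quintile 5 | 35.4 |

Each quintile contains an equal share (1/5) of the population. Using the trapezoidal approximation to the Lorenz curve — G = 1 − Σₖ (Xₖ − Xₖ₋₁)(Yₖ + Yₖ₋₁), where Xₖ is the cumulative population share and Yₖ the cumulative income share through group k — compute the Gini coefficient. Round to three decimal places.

Cumulative income shares Yₖ: 0.1180, 0.2480, 0.4190, 0.6460, 1.0000
Σ (Xₖ−Xₖ₋₁)(Yₖ+Yₖ₋₁) = (1/5)(0.1180+0.0000) + (1/5)(0.2480+0.1180) + (1/5)(0.4190+0.2480) + (1/5)(0.6460+0.4190) + (1/5)(1.0000+0.6460)
  = 0.0236 + 0.0732 + 0.1334 + 0.2130 + 0.3292 = 0.7724
G = 1 − 0.7724 = 0.2276

0.228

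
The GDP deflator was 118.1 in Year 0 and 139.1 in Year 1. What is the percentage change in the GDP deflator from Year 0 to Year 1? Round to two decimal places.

17.78%

Change = (139.1 − 118.1) / 118.1 × 100
       = 21.0 / 118.1 × 100 = 17.7815%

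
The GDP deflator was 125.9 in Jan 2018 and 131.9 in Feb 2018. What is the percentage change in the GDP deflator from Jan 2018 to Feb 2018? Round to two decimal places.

Change = (131.9 − 125.9) / 125.9 × 100
       = 6.0 / 125.9 × 100 = 4.7657%

4.77%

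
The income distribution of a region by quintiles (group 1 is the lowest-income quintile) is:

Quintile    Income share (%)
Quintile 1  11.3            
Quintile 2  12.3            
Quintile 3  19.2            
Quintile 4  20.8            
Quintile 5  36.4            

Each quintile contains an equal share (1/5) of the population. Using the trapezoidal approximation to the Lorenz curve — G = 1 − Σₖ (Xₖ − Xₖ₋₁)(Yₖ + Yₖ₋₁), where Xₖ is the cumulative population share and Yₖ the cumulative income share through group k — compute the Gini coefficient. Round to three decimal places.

Cumulative income shares Yₖ: 0.1130, 0.2360, 0.4280, 0.6360, 1.0000
Σ (Xₖ−Xₖ₋₁)(Yₖ+Yₖ₋₁) = (1/5)(0.1130+0.0000) + (1/5)(0.2360+0.1130) + (1/5)(0.4280+0.2360) + (1/5)(0.6360+0.4280) + (1/5)(1.0000+0.6360)
  = 0.0226 + 0.0698 + 0.1328 + 0.2128 + 0.3272 = 0.7652
G = 1 − 0.7652 = 0.2348

0.235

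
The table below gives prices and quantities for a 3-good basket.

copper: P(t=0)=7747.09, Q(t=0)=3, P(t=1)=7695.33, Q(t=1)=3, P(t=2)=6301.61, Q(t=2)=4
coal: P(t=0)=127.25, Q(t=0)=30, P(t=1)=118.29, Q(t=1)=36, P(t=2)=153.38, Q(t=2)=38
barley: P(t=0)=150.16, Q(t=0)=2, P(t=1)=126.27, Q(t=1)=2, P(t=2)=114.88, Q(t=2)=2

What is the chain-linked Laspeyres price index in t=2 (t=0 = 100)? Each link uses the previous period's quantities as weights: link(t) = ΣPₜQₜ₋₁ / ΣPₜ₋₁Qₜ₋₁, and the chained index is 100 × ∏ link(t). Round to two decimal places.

87.80

Link t=0→t=1:
ΣP(t=1)Q(t=0) = 7695.33×3 + 118.29×30 + 126.27×2 = 23085.99 + 3548.7 + 252.54 = 26887.23
ΣP(t=0)Q(t=0) = 7747.09×3 + 127.25×30 + 150.16×2 = 23241.27 + 3817.5 + 300.32 = 27359.09
link = 26887.23/27359.09 = 0.982753
Link t=1→t=2:
ΣP(t=2)Q(t=1) = 6301.61×3 + 153.38×36 + 114.88×2 = 18904.83 + 5521.68 + 229.76 = 24656.27
ΣP(t=1)Q(t=1) = 7695.33×3 + 118.29×36 + 126.27×2 = 23085.99 + 4258.44 + 252.54 = 27596.97
link = 24656.27/27596.97 = 0.893441
Chained index = 100 × 0.982753 × 0.893441 = 87.8032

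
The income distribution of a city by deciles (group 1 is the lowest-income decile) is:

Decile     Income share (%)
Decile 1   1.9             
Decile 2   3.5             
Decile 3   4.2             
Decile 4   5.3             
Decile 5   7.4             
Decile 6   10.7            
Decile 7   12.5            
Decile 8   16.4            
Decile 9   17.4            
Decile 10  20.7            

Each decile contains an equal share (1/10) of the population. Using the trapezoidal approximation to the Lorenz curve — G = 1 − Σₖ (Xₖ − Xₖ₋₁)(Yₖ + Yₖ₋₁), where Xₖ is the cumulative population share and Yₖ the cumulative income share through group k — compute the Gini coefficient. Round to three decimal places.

Cumulative income shares Yₖ: 0.0190, 0.0540, 0.0960, 0.1490, 0.2230, 0.3300, 0.4550, 0.6190, 0.7930, 1.0000
Σ (Xₖ−Xₖ₋₁)(Yₖ+Yₖ₋₁) = (1/10)(0.0190+0.0000) + (1/10)(0.0540+0.0190) + (1/10)(0.0960+0.0540) + (1/10)(0.1490+0.0960) + (1/10)(0.2230+0.1490) + (1/10)(0.3300+0.2230) + (1/10)(0.4550+0.3300) + (1/10)(0.6190+0.4550) + (1/10)(0.7930+0.6190) + (1/10)(1.0000+0.7930)
  = 0.0019 + 0.0073 + 0.0150 + 0.0245 + 0.0372 + 0.0553 + 0.0785 + 0.1074 + 0.1412 + 0.1793 = 0.6476
G = 1 − 0.6476 = 0.3524

0.352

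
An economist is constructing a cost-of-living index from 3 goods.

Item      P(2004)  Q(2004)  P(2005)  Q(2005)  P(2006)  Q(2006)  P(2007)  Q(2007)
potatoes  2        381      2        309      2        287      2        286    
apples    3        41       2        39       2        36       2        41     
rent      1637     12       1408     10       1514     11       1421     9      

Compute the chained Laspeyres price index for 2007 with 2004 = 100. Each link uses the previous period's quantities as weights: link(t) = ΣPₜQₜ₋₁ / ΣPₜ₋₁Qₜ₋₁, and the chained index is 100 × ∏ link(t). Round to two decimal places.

87.14

Link 2004→2005:
ΣP(2005)Q(2004) = 2×381 + 2×41 + 1408×12 = 762 + 82 + 16896 = 17740
ΣP(2004)Q(2004) = 2×381 + 3×41 + 1637×12 = 762 + 123 + 19644 = 20529
link = 17740/20529 = 0.864143
Link 2005→2006:
ΣP(2006)Q(2005) = 2×309 + 2×39 + 1514×10 = 618 + 78 + 15140 = 15836
ΣP(2005)Q(2005) = 2×309 + 2×39 + 1408×10 = 618 + 78 + 14080 = 14776
link = 15836/14776 = 1.071738
Link 2006→2007:
ΣP(2007)Q(2006) = 2×287 + 2×36 + 1421×11 = 574 + 72 + 15631 = 16277
ΣP(2006)Q(2006) = 2×287 + 2×36 + 1514×11 = 574 + 72 + 16654 = 17300
link = 16277/17300 = 0.940867
Chained index = 100 × 0.864143 × 1.071738 × 0.940867 = 87.1370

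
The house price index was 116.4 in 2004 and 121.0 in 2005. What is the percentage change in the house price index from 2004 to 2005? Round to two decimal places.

3.95%

Change = (121.0 − 116.4) / 116.4 × 100
       = 4.6 / 116.4 × 100 = 3.9519%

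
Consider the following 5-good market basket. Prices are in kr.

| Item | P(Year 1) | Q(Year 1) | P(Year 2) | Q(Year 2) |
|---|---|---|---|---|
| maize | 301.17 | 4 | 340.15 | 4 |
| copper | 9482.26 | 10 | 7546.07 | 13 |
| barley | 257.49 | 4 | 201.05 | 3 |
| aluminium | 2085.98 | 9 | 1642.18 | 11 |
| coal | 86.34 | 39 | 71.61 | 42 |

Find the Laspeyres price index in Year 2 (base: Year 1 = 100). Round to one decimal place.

Laspeyres price index uses base-period quantities as weights.
ΣP(Year 2)·Q(Year 1) = 340.15×4 + 7546.07×10 + 201.05×4 + 1642.18×9 + 71.61×39 = 1360.6 + 75460.7 + 804.2 + 14779.62 + 2792.79 = 95197.91
ΣP(Year 1)·Q(Year 1) = 301.17×4 + 9482.26×10 + 257.49×4 + 2085.98×9 + 86.34×39 = 1204.68 + 94822.6 + 1029.96 + 18773.82 + 3367.26 = 119198.32
Index = 95197.91 / 119198.32 × 100 = 79.8651

79.9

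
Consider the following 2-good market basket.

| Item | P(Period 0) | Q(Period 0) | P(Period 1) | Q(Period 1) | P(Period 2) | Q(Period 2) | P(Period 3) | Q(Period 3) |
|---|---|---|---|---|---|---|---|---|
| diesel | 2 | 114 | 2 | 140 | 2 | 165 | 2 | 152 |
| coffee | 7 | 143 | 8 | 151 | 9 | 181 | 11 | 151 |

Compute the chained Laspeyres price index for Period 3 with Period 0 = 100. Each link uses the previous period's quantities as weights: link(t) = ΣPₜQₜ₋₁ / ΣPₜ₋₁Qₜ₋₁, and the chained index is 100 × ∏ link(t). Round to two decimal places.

Link Period 0→Period 1:
ΣP(Period 1)Q(Period 0) = 2×114 + 8×143 = 228 + 1144 = 1372
ΣP(Period 0)Q(Period 0) = 2×114 + 7×143 = 228 + 1001 = 1229
link = 1372/1229 = 1.116355
Link Period 1→Period 2:
ΣP(Period 2)Q(Period 1) = 2×140 + 9×151 = 280 + 1359 = 1639
ΣP(Period 1)Q(Period 1) = 2×140 + 8×151 = 280 + 1208 = 1488
link = 1639/1488 = 1.101478
Link Period 2→Period 3:
ΣP(Period 3)Q(Period 2) = 2×165 + 11×181 = 330 + 1991 = 2321
ΣP(Period 2)Q(Period 2) = 2×165 + 9×181 = 330 + 1629 = 1959
link = 2321/1959 = 1.184788
Chained index = 100 × 1.116355 × 1.101478 × 1.184788 = 145.6864

145.69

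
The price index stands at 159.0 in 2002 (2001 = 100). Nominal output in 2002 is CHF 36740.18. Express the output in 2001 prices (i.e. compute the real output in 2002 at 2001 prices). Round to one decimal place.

Real = Nominal ÷ (Index/100) = 36740.18 ÷ (159.0/100)
     = 36740.18 ÷ 1.590 = 23107.0314

23107.0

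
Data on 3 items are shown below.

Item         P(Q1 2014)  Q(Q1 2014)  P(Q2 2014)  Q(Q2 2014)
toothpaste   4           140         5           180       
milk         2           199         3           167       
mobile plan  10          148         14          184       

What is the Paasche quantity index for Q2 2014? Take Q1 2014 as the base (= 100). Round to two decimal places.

118.05

Paasche quantity index uses current-period prices as weights.
ΣP(Q2 2014)·Q(Q2 2014) = 5×180 + 3×167 + 14×184 = 900 + 501 + 2576 = 3977
ΣP(Q2 2014)·Q(Q1 2014) = 5×140 + 3×199 + 14×148 = 700 + 597 + 2072 = 3369
Index = 3977 / 3369 × 100 = 118.0469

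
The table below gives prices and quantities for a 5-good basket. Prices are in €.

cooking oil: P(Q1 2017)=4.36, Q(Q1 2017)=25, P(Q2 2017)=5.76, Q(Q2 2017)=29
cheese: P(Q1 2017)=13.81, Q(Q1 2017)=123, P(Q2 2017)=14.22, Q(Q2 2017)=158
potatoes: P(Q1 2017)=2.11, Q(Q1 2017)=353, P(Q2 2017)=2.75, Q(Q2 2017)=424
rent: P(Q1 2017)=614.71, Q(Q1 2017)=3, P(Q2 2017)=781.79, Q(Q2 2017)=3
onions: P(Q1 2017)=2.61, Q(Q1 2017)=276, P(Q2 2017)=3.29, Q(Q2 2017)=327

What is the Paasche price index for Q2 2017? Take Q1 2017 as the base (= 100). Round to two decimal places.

118.65

Paasche price index uses current-period quantities as weights.
ΣP(Q2 2017)·Q(Q2 2017) = 5.76×29 + 14.22×158 + 2.75×424 + 781.79×3 + 3.29×327 = 167.04 + 2246.76 + 1166 + 2345.37 + 1075.83 = 7001
ΣP(Q1 2017)·Q(Q2 2017) = 4.36×29 + 13.81×158 + 2.11×424 + 614.71×3 + 2.61×327 = 126.44 + 2181.98 + 894.64 + 1844.13 + 853.47 = 5900.66
Index = 7001 / 5900.66 × 100 = 118.6477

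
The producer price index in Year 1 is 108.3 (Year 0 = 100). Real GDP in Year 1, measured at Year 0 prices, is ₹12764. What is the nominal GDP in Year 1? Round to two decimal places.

Nominal = Real × (Index/100) = 12764 × (108.3/100)
        = 12764 × 1.083 = 13823.4120

13823.41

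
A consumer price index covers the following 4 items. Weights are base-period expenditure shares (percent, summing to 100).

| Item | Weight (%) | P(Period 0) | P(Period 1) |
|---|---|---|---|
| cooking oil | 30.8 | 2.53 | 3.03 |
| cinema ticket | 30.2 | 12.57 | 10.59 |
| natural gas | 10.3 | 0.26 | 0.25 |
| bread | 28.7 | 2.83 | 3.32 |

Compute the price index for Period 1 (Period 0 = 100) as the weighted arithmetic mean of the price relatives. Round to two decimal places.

cooking oil: 30.8 × (3.03/2.53) = 30.8 × 1.197628 = 36.8870
cinema ticket: 30.2 × (10.59/12.57) = 30.2 × 0.842482 = 25.4430
natural gas: 10.3 × (0.25/0.26) = 10.3 × 0.961538 = 9.9038
bread: 28.7 × (3.32/2.83) = 28.7 × 1.173145 = 33.6693
Index = Σ wᵢ·(p₁ᵢ/p₀ᵢ) = 36.8870 + 25.4430 + 9.9038 + 33.6693 = 105.9030

105.90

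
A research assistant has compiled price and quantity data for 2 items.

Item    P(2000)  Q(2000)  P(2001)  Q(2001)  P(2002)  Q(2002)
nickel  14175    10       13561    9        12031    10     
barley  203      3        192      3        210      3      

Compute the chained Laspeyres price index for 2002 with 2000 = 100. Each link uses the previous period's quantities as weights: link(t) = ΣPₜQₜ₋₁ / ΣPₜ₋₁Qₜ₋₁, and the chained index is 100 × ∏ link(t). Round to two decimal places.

84.96

Link 2000→2001:
ΣP(2001)Q(2000) = 13561×10 + 192×3 = 135610 + 576 = 136186
ΣP(2000)Q(2000) = 14175×10 + 203×3 = 141750 + 609 = 142359
link = 136186/142359 = 0.956638
Link 2001→2002:
ΣP(2002)Q(2001) = 12031×9 + 210×3 = 108279 + 630 = 108909
ΣP(2001)Q(2001) = 13561×9 + 192×3 = 122049 + 576 = 122625
link = 108909/122625 = 0.888147
Chained index = 100 × 0.956638 × 0.888147 = 84.9635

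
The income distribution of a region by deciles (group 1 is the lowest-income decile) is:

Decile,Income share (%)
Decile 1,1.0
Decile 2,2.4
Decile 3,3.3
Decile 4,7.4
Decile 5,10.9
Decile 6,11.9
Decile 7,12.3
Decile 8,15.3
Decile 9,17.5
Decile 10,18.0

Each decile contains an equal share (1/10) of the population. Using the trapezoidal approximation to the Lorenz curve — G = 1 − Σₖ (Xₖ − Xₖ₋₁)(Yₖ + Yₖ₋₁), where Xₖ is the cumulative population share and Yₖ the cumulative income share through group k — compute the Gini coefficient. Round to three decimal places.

0.334

Cumulative income shares Yₖ: 0.0100, 0.0340, 0.0670, 0.1410, 0.2500, 0.3690, 0.4920, 0.6450, 0.8200, 1.0000
Σ (Xₖ−Xₖ₋₁)(Yₖ+Yₖ₋₁) = (1/10)(0.0100+0.0000) + (1/10)(0.0340+0.0100) + (1/10)(0.0670+0.0340) + (1/10)(0.1410+0.0670) + (1/10)(0.2500+0.1410) + (1/10)(0.3690+0.2500) + (1/10)(0.4920+0.3690) + (1/10)(0.6450+0.4920) + (1/10)(0.8200+0.6450) + (1/10)(1.0000+0.8200)
  = 0.0010 + 0.0044 + 0.0101 + 0.0208 + 0.0391 + 0.0619 + 0.0861 + 0.1137 + 0.1465 + 0.1820 = 0.6656
G = 1 − 0.6656 = 0.3344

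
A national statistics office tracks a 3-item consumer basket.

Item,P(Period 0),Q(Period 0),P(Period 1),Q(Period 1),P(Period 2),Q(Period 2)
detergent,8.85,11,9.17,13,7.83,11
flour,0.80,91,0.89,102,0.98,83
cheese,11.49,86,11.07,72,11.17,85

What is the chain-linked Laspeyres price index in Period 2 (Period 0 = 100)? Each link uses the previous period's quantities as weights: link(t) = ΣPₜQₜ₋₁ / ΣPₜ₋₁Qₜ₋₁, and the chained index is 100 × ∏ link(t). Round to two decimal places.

97.79

Link Period 0→Period 1:
ΣP(Period 1)Q(Period 0) = 9.17×11 + 0.89×91 + 11.07×86 = 100.87 + 80.99 + 952.02 = 1133.88
ΣP(Period 0)Q(Period 0) = 8.85×11 + 0.80×91 + 11.49×86 = 97.35 + 72.8 + 988.14 = 1158.29
link = 1133.88/1158.29 = 0.978926
Link Period 1→Period 2:
ΣP(Period 2)Q(Period 1) = 7.83×13 + 0.98×102 + 11.17×72 = 101.79 + 99.96 + 804.24 = 1005.99
ΣP(Period 1)Q(Period 1) = 9.17×13 + 0.89×102 + 11.07×72 = 119.21 + 90.78 + 797.04 = 1007.03
link = 1005.99/1007.03 = 0.998967
Chained index = 100 × 0.978926 × 0.998967 = 97.7915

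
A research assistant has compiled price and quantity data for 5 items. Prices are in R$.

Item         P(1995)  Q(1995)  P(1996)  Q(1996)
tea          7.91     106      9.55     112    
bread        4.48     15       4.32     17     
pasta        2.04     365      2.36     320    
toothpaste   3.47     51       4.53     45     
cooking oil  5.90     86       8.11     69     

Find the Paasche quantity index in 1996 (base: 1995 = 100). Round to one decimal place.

92.8

Paasche quantity index uses current-period prices as weights.
ΣP(1996)·Q(1996) = 9.55×112 + 4.32×17 + 2.36×320 + 4.53×45 + 8.11×69 = 1069.6 + 73.44 + 755.2 + 203.85 + 559.59 = 2661.68
ΣP(1996)·Q(1995) = 9.55×106 + 4.32×15 + 2.36×365 + 4.53×51 + 8.11×86 = 1012.3 + 64.8 + 861.4 + 231.03 + 697.46 = 2866.99
Index = 2661.68 / 2866.99 × 100 = 92.8388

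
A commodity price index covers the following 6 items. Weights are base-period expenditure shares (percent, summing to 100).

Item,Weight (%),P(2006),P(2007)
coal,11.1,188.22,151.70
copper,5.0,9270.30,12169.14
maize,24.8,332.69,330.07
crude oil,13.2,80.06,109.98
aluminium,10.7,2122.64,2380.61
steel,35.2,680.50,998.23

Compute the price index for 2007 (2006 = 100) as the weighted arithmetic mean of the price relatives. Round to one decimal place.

coal: 11.1 × (151.70/188.22) = 11.1 × 0.805972 = 8.9463
copper: 5.0 × (12169.14/9270.30) = 5.0 × 1.312702 = 6.5635
maize: 24.8 × (330.07/332.69) = 24.8 × 0.992125 = 24.6047
crude oil: 13.2 × (109.98/80.06) = 13.2 × 1.373720 = 18.1331
aluminium: 10.7 × (2380.61/2122.64) = 10.7 × 1.121533 = 12.0004
steel: 35.2 × (998.23/680.50) = 35.2 × 1.466907 = 51.6351
Index = Σ wᵢ·(p₁ᵢ/p₀ᵢ) = 8.9463 + 6.5635 + 24.6047 + 18.1331 + 12.0004 + 51.6351 = 121.8831

121.9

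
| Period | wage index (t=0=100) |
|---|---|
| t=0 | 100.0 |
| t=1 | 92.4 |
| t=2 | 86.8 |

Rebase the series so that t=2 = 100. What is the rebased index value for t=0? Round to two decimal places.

115.21

Rebased(t=0) = 100.0 / 86.8 × 100 = 115.2074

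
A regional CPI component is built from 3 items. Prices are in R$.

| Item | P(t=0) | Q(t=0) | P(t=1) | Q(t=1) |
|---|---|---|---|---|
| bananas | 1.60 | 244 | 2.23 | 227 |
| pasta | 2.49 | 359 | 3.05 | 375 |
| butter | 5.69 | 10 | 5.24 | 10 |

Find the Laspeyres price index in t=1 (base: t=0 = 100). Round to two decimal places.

Laspeyres price index uses base-period quantities as weights.
ΣP(t=1)·Q(t=0) = 2.23×244 + 3.05×359 + 5.24×10 = 544.12 + 1094.95 + 52.4 = 1691.47
ΣP(t=0)·Q(t=0) = 1.60×244 + 2.49×359 + 5.69×10 = 390.4 + 893.91 + 56.9 = 1341.21
Index = 1691.47 / 1341.21 × 100 = 126.1152

126.12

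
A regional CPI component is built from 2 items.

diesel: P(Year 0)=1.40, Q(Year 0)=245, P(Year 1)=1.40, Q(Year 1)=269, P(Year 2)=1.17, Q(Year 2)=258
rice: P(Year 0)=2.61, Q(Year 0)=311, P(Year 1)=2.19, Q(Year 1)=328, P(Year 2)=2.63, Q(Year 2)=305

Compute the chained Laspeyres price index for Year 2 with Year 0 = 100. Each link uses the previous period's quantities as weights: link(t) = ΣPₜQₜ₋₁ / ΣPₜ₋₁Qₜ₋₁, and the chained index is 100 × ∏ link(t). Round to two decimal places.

95.37

Link Year 0→Year 1:
ΣP(Year 1)Q(Year 0) = 1.40×245 + 2.19×311 = 343 + 681.09 = 1024.09
ΣP(Year 0)Q(Year 0) = 1.40×245 + 2.61×311 = 343 + 811.71 = 1154.71
link = 1024.09/1154.71 = 0.886881
Link Year 1→Year 2:
ΣP(Year 2)Q(Year 1) = 1.17×269 + 2.63×328 = 314.73 + 862.64 = 1177.37
ΣP(Year 1)Q(Year 1) = 1.40×269 + 2.19×328 = 376.6 + 718.32 = 1094.92
link = 1177.37/1094.92 = 1.075302
Chained index = 100 × 0.886881 × 1.075302 = 95.3665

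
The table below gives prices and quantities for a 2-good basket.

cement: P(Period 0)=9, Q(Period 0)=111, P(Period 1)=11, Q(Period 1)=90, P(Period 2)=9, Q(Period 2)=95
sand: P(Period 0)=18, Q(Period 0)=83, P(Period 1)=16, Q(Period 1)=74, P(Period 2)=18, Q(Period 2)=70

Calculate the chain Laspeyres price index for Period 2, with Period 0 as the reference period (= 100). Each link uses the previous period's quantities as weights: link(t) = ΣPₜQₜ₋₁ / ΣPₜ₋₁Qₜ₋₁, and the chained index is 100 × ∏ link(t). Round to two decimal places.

Link Period 0→Period 1:
ΣP(Period 1)Q(Period 0) = 11×111 + 16×83 = 1221 + 1328 = 2549
ΣP(Period 0)Q(Period 0) = 9×111 + 18×83 = 999 + 1494 = 2493
link = 2549/2493 = 1.022463
Link Period 1→Period 2:
ΣP(Period 2)Q(Period 1) = 9×90 + 18×74 = 810 + 1332 = 2142
ΣP(Period 1)Q(Period 1) = 11×90 + 16×74 = 990 + 1184 = 2174
link = 2142/2174 = 0.985281
Chained index = 100 × 1.022463 × 0.985281 = 100.7413

100.74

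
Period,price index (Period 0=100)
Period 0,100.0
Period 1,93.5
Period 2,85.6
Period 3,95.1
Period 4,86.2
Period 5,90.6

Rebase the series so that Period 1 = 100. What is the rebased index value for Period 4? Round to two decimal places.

Rebased(Period 4) = 86.2 / 93.5 × 100 = 92.1925

92.19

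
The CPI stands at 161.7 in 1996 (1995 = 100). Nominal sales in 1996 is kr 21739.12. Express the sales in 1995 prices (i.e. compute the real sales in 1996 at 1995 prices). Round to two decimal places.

13444.11

Real = Nominal ÷ (Index/100) = 21739.12 ÷ (161.7/100)
     = 21739.12 ÷ 1.617 = 13444.1064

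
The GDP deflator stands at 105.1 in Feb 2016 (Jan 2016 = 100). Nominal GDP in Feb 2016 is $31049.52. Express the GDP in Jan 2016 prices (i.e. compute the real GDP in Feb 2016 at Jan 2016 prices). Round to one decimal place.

Real = Nominal ÷ (Index/100) = 31049.52 ÷ (105.1/100)
     = 31049.52 ÷ 1.051 = 29542.8354

29542.8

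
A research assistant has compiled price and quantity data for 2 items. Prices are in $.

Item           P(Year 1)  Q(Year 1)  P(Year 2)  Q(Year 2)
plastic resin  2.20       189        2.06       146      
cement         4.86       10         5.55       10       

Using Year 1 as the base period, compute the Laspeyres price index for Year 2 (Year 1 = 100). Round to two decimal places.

Laspeyres price index uses base-period quantities as weights.
ΣP(Year 2)·Q(Year 1) = 2.06×189 + 5.55×10 = 389.34 + 55.5 = 444.84
ΣP(Year 1)·Q(Year 1) = 2.20×189 + 4.86×10 = 415.8 + 48.6 = 464.4
Index = 444.84 / 464.4 × 100 = 95.7881

95.79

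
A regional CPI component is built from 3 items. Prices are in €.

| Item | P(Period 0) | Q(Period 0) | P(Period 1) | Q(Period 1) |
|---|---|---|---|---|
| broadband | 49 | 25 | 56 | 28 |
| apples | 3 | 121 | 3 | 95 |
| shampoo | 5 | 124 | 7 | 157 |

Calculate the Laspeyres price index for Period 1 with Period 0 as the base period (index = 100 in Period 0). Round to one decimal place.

119.2

Laspeyres price index uses base-period quantities as weights.
ΣP(Period 1)·Q(Period 0) = 56×25 + 3×121 + 7×124 = 1400 + 363 + 868 = 2631
ΣP(Period 0)·Q(Period 0) = 49×25 + 3×121 + 5×124 = 1225 + 363 + 620 = 2208
Index = 2631 / 2208 × 100 = 119.1576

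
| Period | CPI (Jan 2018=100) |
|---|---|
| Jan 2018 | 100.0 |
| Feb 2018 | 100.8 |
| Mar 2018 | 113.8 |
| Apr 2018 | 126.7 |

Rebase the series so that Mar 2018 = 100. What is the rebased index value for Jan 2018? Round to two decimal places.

Rebased(Jan 2018) = 100.0 / 113.8 × 100 = 87.8735

87.87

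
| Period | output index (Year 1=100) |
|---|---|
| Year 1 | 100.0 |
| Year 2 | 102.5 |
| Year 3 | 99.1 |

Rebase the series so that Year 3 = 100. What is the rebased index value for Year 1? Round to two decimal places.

100.91

Rebased(Year 1) = 100.0 / 99.1 × 100 = 100.9082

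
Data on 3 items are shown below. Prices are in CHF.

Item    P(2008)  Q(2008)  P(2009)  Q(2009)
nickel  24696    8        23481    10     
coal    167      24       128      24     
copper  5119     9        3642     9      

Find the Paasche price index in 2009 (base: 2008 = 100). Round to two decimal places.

91.12

Paasche price index uses current-period quantities as weights.
ΣP(2009)·Q(2009) = 23481×10 + 128×24 + 3642×9 = 234810 + 3072 + 32778 = 270660
ΣP(2008)·Q(2009) = 24696×10 + 167×24 + 5119×9 = 246960 + 4008 + 46071 = 297039
Index = 270660 / 297039 × 100 = 91.1193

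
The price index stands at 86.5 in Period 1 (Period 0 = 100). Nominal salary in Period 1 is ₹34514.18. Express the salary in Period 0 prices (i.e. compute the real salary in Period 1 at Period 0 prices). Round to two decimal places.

Real = Nominal ÷ (Index/100) = 34514.18 ÷ (86.5/100)
     = 34514.18 ÷ 0.865 = 39900.7861

39900.79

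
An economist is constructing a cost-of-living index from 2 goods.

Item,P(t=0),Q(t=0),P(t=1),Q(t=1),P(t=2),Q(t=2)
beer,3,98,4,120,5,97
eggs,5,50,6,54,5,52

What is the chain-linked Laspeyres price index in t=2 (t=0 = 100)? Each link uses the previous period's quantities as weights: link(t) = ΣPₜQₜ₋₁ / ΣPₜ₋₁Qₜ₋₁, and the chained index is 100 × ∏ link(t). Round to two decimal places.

Link t=0→t=1:
ΣP(t=1)Q(t=0) = 4×98 + 6×50 = 392 + 300 = 692
ΣP(t=0)Q(t=0) = 3×98 + 5×50 = 294 + 250 = 544
link = 692/544 = 1.272059
Link t=1→t=2:
ΣP(t=2)Q(t=1) = 5×120 + 5×54 = 600 + 270 = 870
ΣP(t=1)Q(t=1) = 4×120 + 6×54 = 480 + 324 = 804
link = 870/804 = 1.082090
Chained index = 100 × 1.272059 × 1.082090 = 137.6482

137.65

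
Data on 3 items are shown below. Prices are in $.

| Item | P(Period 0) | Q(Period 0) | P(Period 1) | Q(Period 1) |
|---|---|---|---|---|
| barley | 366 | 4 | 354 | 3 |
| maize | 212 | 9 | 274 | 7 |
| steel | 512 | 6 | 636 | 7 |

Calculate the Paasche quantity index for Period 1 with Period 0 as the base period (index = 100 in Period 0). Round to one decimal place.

Paasche quantity index uses current-period prices as weights.
ΣP(Period 1)·Q(Period 1) = 354×3 + 274×7 + 636×7 = 1062 + 1918 + 4452 = 7432
ΣP(Period 1)·Q(Period 0) = 354×4 + 274×9 + 636×6 = 1416 + 2466 + 3816 = 7698
Index = 7432 / 7698 × 100 = 96.5446

96.5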